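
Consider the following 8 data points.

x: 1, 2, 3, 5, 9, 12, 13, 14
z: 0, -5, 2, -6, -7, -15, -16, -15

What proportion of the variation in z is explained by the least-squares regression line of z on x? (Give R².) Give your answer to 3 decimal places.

0.859

n = 8, Σx = 59, Σy = -62, Σxy = -695, Σx² = 629, Σy² = 820
Sxx = Σx² − (Σx)²/n = 629 − 435.125 = 193.875
Sxy = Σxy − (Σx)(Σy)/n = -695 − (-457.25) = -237.75
Syy = Σy² − (Σy)²/n = 820 − 480.5 = 339.5
R² = Sxy²/(Sxx·Syy) = (-237.75)²/(193.875·339.5) = 0.858775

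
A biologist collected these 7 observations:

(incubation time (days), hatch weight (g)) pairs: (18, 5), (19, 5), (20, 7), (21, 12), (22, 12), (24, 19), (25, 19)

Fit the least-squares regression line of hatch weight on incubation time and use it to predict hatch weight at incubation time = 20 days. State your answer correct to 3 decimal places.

n = 7, Σx = 149, Σy = 79, Σxy = 1772, Σx² = 3211
Sxx = Σx² − (Σx)²/n = 3211 − 3171.571429 = 39.428571
Sxy = Σxy − (Σx)(Σy)/n = 1772 − 1681.571429 = 90.428571
b = Sxy/Sxx = 90.428571/39.428571 = 2.293478
a = ȳ − b·x̄ = 11.285714 − 2.293478·21.285714 = -37.532609
ŷ(20) = a + b·20 = -37.532609 + 2.293478·20 = 8.336957

8.337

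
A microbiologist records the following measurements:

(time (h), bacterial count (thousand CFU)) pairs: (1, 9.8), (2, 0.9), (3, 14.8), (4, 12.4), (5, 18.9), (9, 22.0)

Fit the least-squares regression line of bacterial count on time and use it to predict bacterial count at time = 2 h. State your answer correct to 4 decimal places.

8.9883

n = 6, Σx = 24, Σy = 78.8, Σxy = 398.1, Σx² = 136
Sxx = Σx² − (Σx)²/n = 136 − 96 = 40
Sxy = Σxy − (Σx)(Σy)/n = 398.1 − 315.2 = 82.9
b = Sxy/Sxx = 82.9/40 = 2.0725
a = ȳ − b·x̄ = 13.133333 − 2.0725·4 = 4.843333
ŷ(2) = a + b·2 = 4.843333 + 2.0725·2 = 8.988333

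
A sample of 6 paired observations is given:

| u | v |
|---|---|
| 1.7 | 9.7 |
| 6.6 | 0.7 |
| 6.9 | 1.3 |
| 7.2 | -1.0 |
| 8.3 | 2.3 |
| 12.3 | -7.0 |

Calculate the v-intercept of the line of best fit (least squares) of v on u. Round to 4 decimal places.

n = 6, Σx = 43, Σy = 6, Σxy = -44.13, Σx² = 366.08
Sxx = Σx² − (Σx)²/n = 366.08 − 308.166667 = 57.913333
Sxy = Σxy − (Σx)(Σy)/n = -44.13 − 43 = -87.13
b = Sxy/Sxx = -87.13/57.913333 = -1.504489
a = ȳ − b·x̄ = 1 − (-1.504489)·7.166667 = 11.782175

11.7822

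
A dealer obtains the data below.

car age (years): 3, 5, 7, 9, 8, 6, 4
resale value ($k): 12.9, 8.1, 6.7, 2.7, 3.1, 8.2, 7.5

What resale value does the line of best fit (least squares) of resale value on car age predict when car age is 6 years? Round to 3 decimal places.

n = 7, Σx = 42, Σy = 49.2, Σxy = 254.4, Σx² = 280
Sxx = Σx² − (Σx)²/n = 280 − 252 = 28
Sxy = Σxy − (Σx)(Σy)/n = 254.4 − 295.2 = -40.8
b = Sxy/Sxx = -40.8/28 = -1.457143
a = ȳ − b·x̄ = 7.028571 − (-1.457143)·6 = 15.771429
ŷ(6) = a + b·6 = 15.771429 + (-1.457143)·6 = 7.028571

7.029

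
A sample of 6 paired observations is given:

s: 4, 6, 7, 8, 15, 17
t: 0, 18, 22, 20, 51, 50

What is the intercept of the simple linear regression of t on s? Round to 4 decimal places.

-8.2303

n = 6, Σx = 57, Σy = 161, Σxy = 2037, Σx² = 679
Sxx = Σx² − (Σx)²/n = 679 − 541.5 = 137.5
Sxy = Σxy − (Σx)(Σy)/n = 2037 − 1529.5 = 507.5
b = Sxy/Sxx = 507.5/137.5 = 3.690909
a = ȳ − b·x̄ = 26.833333 − 3.690909·9.5 = -8.230303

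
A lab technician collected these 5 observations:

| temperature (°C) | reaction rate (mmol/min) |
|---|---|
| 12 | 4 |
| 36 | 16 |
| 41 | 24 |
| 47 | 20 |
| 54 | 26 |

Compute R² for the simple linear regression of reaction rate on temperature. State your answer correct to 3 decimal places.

n = 5, Σx = 190, Σy = 90, Σxy = 3952, Σx² = 8246, Σy² = 1924
Sxx = Σx² − (Σx)²/n = 8246 − 7220 = 1026
Sxy = Σxy − (Σx)(Σy)/n = 3952 − 3420 = 532
Syy = Σy² − (Σy)²/n = 1924 − 1620 = 304
R² = Sxy²/(Sxx·Syy) = (532)²/(1026·304) = 0.907407

0.907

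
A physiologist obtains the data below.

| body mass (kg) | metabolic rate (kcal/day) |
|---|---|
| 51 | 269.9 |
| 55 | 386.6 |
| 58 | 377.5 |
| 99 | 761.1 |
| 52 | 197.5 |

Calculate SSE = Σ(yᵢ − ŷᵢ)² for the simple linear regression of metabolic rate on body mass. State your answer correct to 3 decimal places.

13683.926

n = 5, Σx = 315, Σy = 1992.6, Σxy = 142541.8, Σx² = 21495, Σy² = 983091.28
Sxx = Σx² − (Σx)²/n = 21495 − 19845 = 1650
Sxy = Σxy − (Σx)(Σy)/n = 142541.8 − 125533.8 = 17008
Syy = Σy² − (Σy)²/n = 983091.28 − 794090.952 = 189000.328
b = Sxy/Sxx = 17008/1650 = 10.307879
SSE = Syy − b·Sxy = 189000.328 − 10.307879·17008 = 13683.925576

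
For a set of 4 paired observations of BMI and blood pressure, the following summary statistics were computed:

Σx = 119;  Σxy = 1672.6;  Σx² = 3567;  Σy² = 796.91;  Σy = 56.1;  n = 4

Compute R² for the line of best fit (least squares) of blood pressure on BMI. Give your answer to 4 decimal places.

Sxx = Σx² − (Σx)²/n = 3567 − 3540.25 = 26.75
Sxy = Σxy − (Σx)(Σy)/n = 1672.6 − 1668.975 = 3.625
Syy = Σy² − (Σy)²/n = 796.91 − 786.8025 = 10.1075
R² = Sxy²/(Sxx·Syy) = (3.625)²/(26.75·10.1075) = 0.048601

0.0486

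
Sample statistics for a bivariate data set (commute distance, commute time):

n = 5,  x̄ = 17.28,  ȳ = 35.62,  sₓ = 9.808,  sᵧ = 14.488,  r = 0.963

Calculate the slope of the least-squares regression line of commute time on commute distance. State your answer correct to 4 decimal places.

b = r · sᵧ/sₓ = 0.963 · 14.488/9.808 = 1.422507

1.4225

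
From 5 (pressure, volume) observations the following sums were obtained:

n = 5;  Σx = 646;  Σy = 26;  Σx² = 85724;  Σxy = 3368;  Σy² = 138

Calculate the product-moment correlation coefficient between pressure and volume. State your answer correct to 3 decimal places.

Sxx = Σx² − (Σx)²/n = 85724 − 83463.2 = 2260.8
Sxy = Σxy − (Σx)(Σy)/n = 3368 − 3359.2 = 8.8
Syy = Σy² − (Σy)²/n = 138 − 135.2 = 2.8
r = Sxy/√(Sxx·Syy) = 8.8/√(6330.24) = 8.8/79.562805 = 0.110604

0.111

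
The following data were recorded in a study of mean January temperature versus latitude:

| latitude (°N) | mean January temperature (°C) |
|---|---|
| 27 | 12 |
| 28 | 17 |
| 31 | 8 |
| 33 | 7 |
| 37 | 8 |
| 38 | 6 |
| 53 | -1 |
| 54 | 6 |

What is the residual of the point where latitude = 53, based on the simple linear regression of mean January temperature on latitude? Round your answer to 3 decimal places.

-3.002

n = 8, Σx = 301, Σy = 63, Σxy = 2074, Σx² = 12101
Sxx = Σx² − (Σx)²/n = 12101 − 11325.125 = 775.875
Sxy = Σxy − (Σx)(Σy)/n = 2074 − 2370.375 = -296.375
b = Sxy/Sxx = -296.375/775.875 = -0.381988
a = ȳ − b·x̄ = 7.875 − (-0.381988)·37.625 = 22.247301
ŷ(53) = 22.247301 + (-0.381988)·53 = 2.001933
residual = y − ŷ = -1 − 2.001933 = -3.001933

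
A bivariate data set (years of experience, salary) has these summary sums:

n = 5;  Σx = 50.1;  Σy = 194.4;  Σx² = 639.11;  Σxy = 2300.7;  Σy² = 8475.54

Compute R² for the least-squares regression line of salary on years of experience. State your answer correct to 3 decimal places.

0.990

Sxx = Σx² − (Σx)²/n = 639.11 − 502.002 = 137.108
Sxy = Σxy − (Σx)(Σy)/n = 2300.7 − 1947.888 = 352.812
Syy = Σy² − (Σy)²/n = 8475.54 − 7558.272 = 917.268
R² = Sxy²/(Sxx·Syy) = (352.812)²/(137.108·917.268) = 0.989755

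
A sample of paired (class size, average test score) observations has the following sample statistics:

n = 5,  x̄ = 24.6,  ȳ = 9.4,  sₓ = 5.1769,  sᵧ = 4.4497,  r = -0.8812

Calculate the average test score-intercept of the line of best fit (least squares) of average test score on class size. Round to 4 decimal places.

28.0325

b = r · sᵧ/sₓ = -0.8812 · 4.4497/5.1769 = -0.757418
a = ȳ − b·x̄ = 9.4 − (-0.757418)·24.6 = 28.032475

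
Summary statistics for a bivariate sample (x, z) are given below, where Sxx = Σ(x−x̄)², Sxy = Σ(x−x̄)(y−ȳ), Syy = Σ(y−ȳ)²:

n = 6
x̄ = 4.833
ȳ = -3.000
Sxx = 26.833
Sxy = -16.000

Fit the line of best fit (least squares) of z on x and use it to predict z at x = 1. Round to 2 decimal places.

b = Sxy/Sxx = -16/26.833 = -0.596281
a = ȳ − b·x̄ = -3 − (-0.596281)·4.833 = -0.118175
ŷ(1) = a + b·1 = -0.118175 + (-0.596281)·1 = -0.714456

-0.71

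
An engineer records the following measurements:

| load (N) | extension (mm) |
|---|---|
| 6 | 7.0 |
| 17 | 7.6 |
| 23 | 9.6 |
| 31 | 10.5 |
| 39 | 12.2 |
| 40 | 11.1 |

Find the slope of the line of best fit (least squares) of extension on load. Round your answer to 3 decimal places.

n = 6, Σx = 156, Σy = 58, Σxy = 1637.3, Σx² = 4936
Sxx = Σx² − (Σx)²/n = 4936 − 4056 = 880
Sxy = Σxy − (Σx)(Σy)/n = 1637.3 − 1508 = 129.3
b = Sxy/Sxx = 129.3/880 = 0.146932

0.147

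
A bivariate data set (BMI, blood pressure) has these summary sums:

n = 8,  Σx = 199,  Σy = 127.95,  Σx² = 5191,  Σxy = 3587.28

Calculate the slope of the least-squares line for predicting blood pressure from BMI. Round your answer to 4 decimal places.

Sxx = Σx² − (Σx)²/n = 5191 − 4950.125 = 240.875
Sxy = Σxy − (Σx)(Σy)/n = 3587.28 − 3182.75625 = 404.52375
b = Sxy/Sxx = 404.52375/240.875 = 1.679393

1.6794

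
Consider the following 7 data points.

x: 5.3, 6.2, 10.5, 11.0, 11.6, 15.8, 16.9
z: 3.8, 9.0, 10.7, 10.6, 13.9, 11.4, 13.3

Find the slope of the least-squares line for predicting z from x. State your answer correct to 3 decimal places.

n = 7, Σx = 77.3, Σy = 72.7, Σxy = 871.02, Σx² = 967.59
Sxx = Σx² − (Σx)²/n = 967.59 − 853.612857 = 113.977143
Sxy = Σxy − (Σx)(Σy)/n = 871.02 − 802.815714 = 68.204286
b = Sxy/Sxx = 68.204286/113.977143 = 0.598403

0.598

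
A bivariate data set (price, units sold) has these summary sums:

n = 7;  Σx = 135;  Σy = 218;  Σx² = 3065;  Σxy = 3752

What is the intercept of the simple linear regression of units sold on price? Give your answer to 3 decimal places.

50.046

Sxx = Σx² − (Σx)²/n = 3065 − 2603.571429 = 461.428571
Sxy = Σxy − (Σx)(Σy)/n = 3752 − 4204.285714 = -452.285714
b = Sxy/Sxx = -452.285714/461.428571 = -0.980186
a = ȳ − b·x̄ = 31.142857 − (-0.980186)·19.285714 = 50.046440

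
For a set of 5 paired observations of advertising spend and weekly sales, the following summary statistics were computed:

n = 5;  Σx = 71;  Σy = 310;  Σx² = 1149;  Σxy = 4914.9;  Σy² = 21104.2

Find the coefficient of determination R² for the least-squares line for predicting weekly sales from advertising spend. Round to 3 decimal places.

0.992

Sxx = Σx² − (Σx)²/n = 1149 − 1008.2 = 140.8
Sxy = Σxy − (Σx)(Σy)/n = 4914.9 − 4402 = 512.9
Syy = Σy² − (Σy)²/n = 21104.2 − 19220 = 1884.2
R² = Sxy²/(Sxx·Syy) = (512.9)²/(140.8·1884.2) = 0.991598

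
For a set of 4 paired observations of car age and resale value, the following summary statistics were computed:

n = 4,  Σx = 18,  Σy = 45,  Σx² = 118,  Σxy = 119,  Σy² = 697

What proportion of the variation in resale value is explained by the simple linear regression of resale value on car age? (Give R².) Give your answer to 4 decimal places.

Sxx = Σx² − (Σx)²/n = 118 − 81 = 37
Sxy = Σxy − (Σx)(Σy)/n = 119 − 202.5 = -83.5
Syy = Σy² − (Σy)²/n = 697 − 506.25 = 190.75
R² = Sxy²/(Sxx·Syy) = (-83.5)²/(37·190.75) = 0.987886

0.9879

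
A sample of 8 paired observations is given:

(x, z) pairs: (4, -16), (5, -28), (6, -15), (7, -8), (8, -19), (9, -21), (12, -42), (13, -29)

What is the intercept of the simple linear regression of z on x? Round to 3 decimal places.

-5.806

n = 8, Σx = 64, Σy = -178, Σxy = -1572, Σx² = 584
Sxx = Σx² − (Σx)²/n = 584 − 512 = 72
Sxy = Σxy − (Σx)(Σy)/n = -1572 − (-1424) = -148
b = Sxy/Sxx = -148/72 = -2.055556
a = ȳ − b·x̄ = -22.25 − (-2.055556)·8 = -5.805556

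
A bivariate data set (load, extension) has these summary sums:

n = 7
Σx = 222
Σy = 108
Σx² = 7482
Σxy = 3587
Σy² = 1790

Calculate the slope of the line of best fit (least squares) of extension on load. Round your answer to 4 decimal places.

Sxx = Σx² − (Σx)²/n = 7482 − 7040.571429 = 441.428571
Sxy = Σxy − (Σx)(Σy)/n = 3587 − 3425.142857 = 161.857143
b = Sxy/Sxx = 161.857143/441.428571 = 0.366667

0.3667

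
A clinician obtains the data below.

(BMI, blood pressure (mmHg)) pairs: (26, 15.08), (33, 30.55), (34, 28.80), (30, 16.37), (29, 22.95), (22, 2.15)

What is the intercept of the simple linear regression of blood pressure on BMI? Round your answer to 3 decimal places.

n = 6, Σx = 174, Σy = 115.9, Σxy = 3583.38, Σx² = 5146
Sxx = Σx² − (Σx)²/n = 5146 − 5046 = 100
Sxy = Σxy − (Σx)(Σy)/n = 3583.38 − 3361.1 = 222.28
b = Sxy/Sxx = 222.28/100 = 2.2228
a = ȳ − b·x̄ = 19.316667 − 2.2228·29 = -45.144533

-45.145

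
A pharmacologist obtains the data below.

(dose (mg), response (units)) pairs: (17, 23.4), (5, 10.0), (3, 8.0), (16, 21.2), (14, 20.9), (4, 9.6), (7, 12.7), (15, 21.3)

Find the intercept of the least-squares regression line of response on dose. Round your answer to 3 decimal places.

n = 8, Σx = 81, Σy = 127.1, Σxy = 1550.4, Σx² = 1065
Sxx = Σx² − (Σx)²/n = 1065 − 820.125 = 244.875
Sxy = Σxy − (Σx)(Σy)/n = 1550.4 − 1286.8875 = 263.5125
b = Sxy/Sxx = 263.5125/244.875 = 1.076110
a = ȳ − b·x̄ = 15.8875 − 1.076110·10.125 = 4.991884

4.992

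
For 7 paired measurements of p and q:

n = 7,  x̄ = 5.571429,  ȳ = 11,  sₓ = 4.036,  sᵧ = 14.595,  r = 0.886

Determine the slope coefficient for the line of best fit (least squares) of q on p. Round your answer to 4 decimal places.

b = r · sᵧ/sₓ = 0.886 · 14.595/4.036 = 3.203957

3.2040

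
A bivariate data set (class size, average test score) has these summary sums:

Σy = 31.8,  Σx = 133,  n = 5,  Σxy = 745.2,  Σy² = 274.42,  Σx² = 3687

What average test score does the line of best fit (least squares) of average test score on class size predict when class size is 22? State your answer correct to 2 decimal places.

9.46

Sxx = Σx² − (Σx)²/n = 3687 − 3537.8 = 149.2
Sxy = Σxy − (Σx)(Σy)/n = 745.2 − 845.88 = -100.68
b = Sxy/Sxx = -100.68/149.2 = -0.674799
a = ȳ − b·x̄ = 6.36 − (-0.674799)·26.6 = 24.309651
ŷ(22) = a + b·22 = 24.309651 + (-0.674799)·22 = 9.464075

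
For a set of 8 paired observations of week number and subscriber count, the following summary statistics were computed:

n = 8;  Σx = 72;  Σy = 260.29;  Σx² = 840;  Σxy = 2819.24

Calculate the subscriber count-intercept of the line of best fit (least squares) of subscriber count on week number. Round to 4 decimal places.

10.1942

Sxx = Σx² − (Σx)²/n = 840 − 648 = 192
Sxy = Σxy − (Σx)(Σy)/n = 2819.24 − 2342.61 = 476.63
b = Sxy/Sxx = 476.63/192 = 2.482448
a = ȳ − b·x̄ = 32.53625 − 2.482448·9 = 10.194219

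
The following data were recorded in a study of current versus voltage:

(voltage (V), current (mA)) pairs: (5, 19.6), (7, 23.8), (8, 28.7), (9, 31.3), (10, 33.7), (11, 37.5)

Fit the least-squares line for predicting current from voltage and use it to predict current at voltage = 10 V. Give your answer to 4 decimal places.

34.1286

n = 6, Σx = 50, Σy = 174.6, Σxy = 1525.4, Σx² = 440
Sxx = Σx² − (Σx)²/n = 440 − 416.666667 = 23.333333
Sxy = Σxy − (Σx)(Σy)/n = 1525.4 − 1455 = 70.4
b = Sxy/Sxx = 70.4/23.333333 = 3.017143
a = ȳ − b·x̄ = 29.1 − 3.017143·8.333333 = 3.957143
ŷ(10) = a + b·10 = 3.957143 + 3.017143·10 = 34.128571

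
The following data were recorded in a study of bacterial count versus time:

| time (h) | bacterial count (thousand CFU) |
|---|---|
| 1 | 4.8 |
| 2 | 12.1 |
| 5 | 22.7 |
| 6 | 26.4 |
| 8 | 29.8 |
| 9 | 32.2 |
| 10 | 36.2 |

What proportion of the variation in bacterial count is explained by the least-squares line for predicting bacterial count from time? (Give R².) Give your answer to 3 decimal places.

n = 7, Σx = 41, Σy = 164.2, Σxy = 1191.1, Σx² = 311, Σy² = 4617.02
Sxx = Σx² − (Σx)²/n = 311 − 240.142857 = 70.857143
Sxy = Σxy − (Σx)(Σy)/n = 1191.1 − 961.742857 = 229.357143
Syy = Σy² − (Σy)²/n = 4617.02 − 3851.662857 = 765.357143
R² = Sxy²/(Sxx·Syy) = (229.357143)²/(70.857143·765.357143) = 0.970011

0.970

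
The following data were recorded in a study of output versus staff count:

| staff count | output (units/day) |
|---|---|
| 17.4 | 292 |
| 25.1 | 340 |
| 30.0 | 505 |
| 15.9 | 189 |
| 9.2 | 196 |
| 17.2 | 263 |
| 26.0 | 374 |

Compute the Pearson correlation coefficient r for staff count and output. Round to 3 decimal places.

n = 7, Σx = 140.8, Σy = 2159, Σxy = 47820.7, Σx² = 3142.06, Σy² = 739071
Sxx = Σx² − (Σx)²/n = 3142.06 − 2832.091429 = 309.968571
Sxy = Σxy − (Σx)(Σy)/n = 47820.7 − 43426.742857 = 4393.957143
Syy = Σy² − (Σy)²/n = 739071 − 665897.285714 = 73173.714286
r = Sxy/√(Sxx·Syy) = 4393.957143/√(22681551.683265) = 4393.957143/4762.515269 = 0.922613

0.923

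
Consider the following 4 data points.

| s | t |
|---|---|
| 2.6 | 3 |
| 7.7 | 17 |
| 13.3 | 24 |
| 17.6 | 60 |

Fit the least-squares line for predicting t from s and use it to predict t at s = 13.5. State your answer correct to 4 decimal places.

37.0382

n = 4, Σx = 41.2, Σy = 104, Σxy = 1513.9, Σx² = 552.7
Sxx = Σx² − (Σx)²/n = 552.7 − 424.36 = 128.34
Sxy = Σxy − (Σx)(Σy)/n = 1513.9 − 1071.2 = 442.7
b = Sxy/Sxx = 442.7/128.34 = 3.449431
a = ȳ − b·x̄ = 26 − 3.449431·10.3 = -9.529141
ŷ(13.5) = a + b·13.5 = -9.529141 + 3.449431·13.5 = 37.038180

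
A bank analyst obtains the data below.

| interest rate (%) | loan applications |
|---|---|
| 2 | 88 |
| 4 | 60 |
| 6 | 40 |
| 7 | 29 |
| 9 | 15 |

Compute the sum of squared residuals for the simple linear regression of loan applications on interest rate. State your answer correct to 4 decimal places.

55.2329

n = 5, Σx = 28, Σy = 232, Σxy = 994, Σx² = 186, Σy² = 14010
Sxx = Σx² − (Σx)²/n = 186 − 156.8 = 29.2
Sxy = Σxy − (Σx)(Σy)/n = 994 − 1299.2 = -305.2
Syy = Σy² − (Σy)²/n = 14010 − 10764.8 = 3245.2
b = Sxy/Sxx = -305.2/29.2 = -10.452055
SSE = Syy − b·Sxy = 3245.2 − (-10.452055)·(-305.2) = 55.232877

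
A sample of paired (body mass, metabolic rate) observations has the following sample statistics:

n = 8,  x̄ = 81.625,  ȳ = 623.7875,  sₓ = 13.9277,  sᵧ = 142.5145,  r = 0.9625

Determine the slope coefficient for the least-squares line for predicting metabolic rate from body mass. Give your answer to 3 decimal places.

9.849

b = r · sᵧ/sₓ = 0.9625 · 142.5145/13.9277 = 9.848734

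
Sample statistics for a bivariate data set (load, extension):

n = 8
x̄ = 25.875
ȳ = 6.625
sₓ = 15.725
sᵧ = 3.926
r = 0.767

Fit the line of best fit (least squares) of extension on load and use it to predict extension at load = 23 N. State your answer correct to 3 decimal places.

b = r · sᵧ/sₓ = 0.767 · 3.926/15.725 = 0.191494
a = ȳ − b·x̄ = 6.625 − 0.191494·25.875 = 1.670095
ŷ(23) = a + b·23 = 1.670095 + 0.191494·23 = 6.074455

6.074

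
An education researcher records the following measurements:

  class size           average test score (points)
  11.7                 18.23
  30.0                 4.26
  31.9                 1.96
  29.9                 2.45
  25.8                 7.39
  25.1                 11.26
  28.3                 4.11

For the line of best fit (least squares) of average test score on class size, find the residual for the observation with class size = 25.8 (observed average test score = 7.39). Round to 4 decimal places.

0.0466

n = 7, Σx = 182.7, Σy = 49.66, Σxy = 1066.471, Σx² = 5045.05
Sxx = Σx² − (Σx)²/n = 5045.05 − 4768.47 = 276.58
Sxy = Σxy − (Σx)(Σy)/n = 1066.471 − 1296.126 = -229.655
b = Sxy/Sxx = -229.655/276.58 = -0.830338
a = ȳ − b·x̄ = 7.094286 − (-0.830338)·26.1 = 28.766118
ŷ(25.8) = 28.766118 + (-0.830338)·25.8 = 7.343387
residual = y − ŷ = 7.39 − 7.343387 = 0.046613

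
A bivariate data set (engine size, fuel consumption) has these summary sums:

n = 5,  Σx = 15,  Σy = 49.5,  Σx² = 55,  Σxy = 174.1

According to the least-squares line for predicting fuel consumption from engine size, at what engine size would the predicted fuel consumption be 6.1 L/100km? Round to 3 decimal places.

Sxx = Σx² − (Σx)²/n = 55 − 45 = 10
Sxy = Σxy − (Σx)(Σy)/n = 174.1 − 148.5 = 25.6
b = Sxy/Sxx = 25.6/10 = 2.56
a = ȳ − b·x̄ = 9.9 − 2.56·3 = 2.22
Set a + b·x = 6.1: x = (6.1 − 2.22) / 2.56 = 1.515625

1.516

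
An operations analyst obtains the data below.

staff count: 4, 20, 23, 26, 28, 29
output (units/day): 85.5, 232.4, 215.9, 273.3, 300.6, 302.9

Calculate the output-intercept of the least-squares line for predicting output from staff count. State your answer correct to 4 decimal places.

n = 6, Σx = 130, Σy = 1410.6, Σxy = 34262.4, Σx² = 3246
Sxx = Σx² − (Σx)²/n = 3246 − 2816.666667 = 429.333333
Sxy = Σxy − (Σx)(Σy)/n = 34262.4 − 30563 = 3699.4
b = Sxy/Sxx = 3699.4/429.333333 = 8.616615
a = ȳ − b·x̄ = 235.1 − 8.616615·21.666667 = 48.406677

48.4067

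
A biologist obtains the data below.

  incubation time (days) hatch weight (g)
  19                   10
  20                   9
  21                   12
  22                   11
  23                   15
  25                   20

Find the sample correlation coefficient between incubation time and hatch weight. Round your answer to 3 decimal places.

0.925

n = 6, Σx = 130, Σy = 77, Σxy = 1709, Σx² = 2840, Σy² = 1071
Sxx = Σx² − (Σx)²/n = 2840 − 2816.666667 = 23.333333
Sxy = Σxy − (Σx)(Σy)/n = 1709 − 1668.333333 = 40.666667
Syy = Σy² − (Σy)²/n = 1071 − 988.166667 = 82.833333
r = Sxy/√(Sxx·Syy) = 40.666667/√(1932.777778) = 40.666667/43.963369 = 0.925013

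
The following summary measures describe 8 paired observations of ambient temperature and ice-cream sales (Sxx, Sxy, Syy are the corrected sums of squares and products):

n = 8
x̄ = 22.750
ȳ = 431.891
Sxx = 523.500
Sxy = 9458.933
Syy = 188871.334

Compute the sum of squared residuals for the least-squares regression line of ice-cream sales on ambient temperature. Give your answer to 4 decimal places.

17961.2796

b = Sxy/Sxx = 9458.933/523.5 = 18.068640
SSE = Syy − b·Sxy = 188871.334 − 18.068640·9458.933 = 17961.279562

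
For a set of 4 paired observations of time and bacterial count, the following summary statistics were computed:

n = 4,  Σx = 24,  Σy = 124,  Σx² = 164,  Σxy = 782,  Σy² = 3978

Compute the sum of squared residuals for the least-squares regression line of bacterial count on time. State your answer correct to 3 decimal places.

Sxx = Σx² − (Σx)²/n = 164 − 144 = 20
Sxy = Σxy − (Σx)(Σy)/n = 782 − 744 = 38
Syy = Σy² − (Σy)²/n = 3978 − 3844 = 134
b = Sxy/Sxx = 38/20 = 1.9
SSE = Syy − b·Sxy = 134 − 1.9·38 = 61.8

61.800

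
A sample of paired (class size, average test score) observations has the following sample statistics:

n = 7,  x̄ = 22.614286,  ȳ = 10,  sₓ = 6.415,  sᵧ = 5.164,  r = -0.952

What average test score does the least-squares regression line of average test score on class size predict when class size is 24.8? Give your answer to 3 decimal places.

8.325

b = r · sᵧ/sₓ = -0.952 · 5.164/6.415 = -0.766349
a = ȳ − b·x̄ = 10 − (-0.766349)·22.614286 = 27.330433
ŷ(24.8) = a + b·24.8 = 27.330433 + (-0.766349)·24.8 = 8.324981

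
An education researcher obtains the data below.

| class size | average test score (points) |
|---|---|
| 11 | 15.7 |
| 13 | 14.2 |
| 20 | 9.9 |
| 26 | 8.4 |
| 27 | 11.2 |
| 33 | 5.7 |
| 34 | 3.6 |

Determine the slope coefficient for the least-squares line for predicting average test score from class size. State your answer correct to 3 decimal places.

n = 7, Σx = 164, Σy = 68.7, Σxy = 1386.6, Σx² = 4340
Sxx = Σx² − (Σx)²/n = 4340 − 3842.285714 = 497.714286
Sxy = Σxy − (Σx)(Σy)/n = 1386.6 − 1609.542857 = -222.942857
b = Sxy/Sxx = -222.942857/497.714286 = -0.447933

-0.448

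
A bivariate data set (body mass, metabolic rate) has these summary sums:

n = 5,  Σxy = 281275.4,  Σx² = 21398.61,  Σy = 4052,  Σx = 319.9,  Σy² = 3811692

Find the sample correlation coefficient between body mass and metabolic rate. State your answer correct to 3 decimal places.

0.993

Sxx = Σx² − (Σx)²/n = 21398.61 − 20467.202 = 931.408
Sxy = Σxy − (Σx)(Σy)/n = 281275.4 − 259246.96 = 22028.44
Syy = Σy² − (Σy)²/n = 3811692 − 3283740.8 = 527951.2
r = Sxy/√(Sxx·Syy) = 22028.44/√(491737971.2896) = 22028.44/22175.165643 = 0.993383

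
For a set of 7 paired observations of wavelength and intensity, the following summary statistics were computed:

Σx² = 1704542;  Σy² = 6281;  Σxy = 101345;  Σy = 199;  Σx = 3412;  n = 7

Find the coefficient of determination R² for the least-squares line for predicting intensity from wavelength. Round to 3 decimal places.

0.731

Sxx = Σx² − (Σx)²/n = 1704542 − 1663106.285714 = 41435.714286
Sxy = Σxy − (Σx)(Σy)/n = 101345 − 96998.285714 = 4346.714286
Syy = Σy² − (Σy)²/n = 6281 − 5657.285714 = 623.714286
R² = Sxy²/(Sxx·Syy) = (4346.714286)²/(41435.714286·623.714286) = 0.731075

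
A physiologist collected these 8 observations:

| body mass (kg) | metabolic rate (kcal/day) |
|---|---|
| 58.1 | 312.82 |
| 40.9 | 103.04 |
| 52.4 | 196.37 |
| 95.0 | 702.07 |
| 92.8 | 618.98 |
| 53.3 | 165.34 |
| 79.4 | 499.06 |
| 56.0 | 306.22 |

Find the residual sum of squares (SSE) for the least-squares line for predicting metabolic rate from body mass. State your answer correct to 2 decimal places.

9865.84

n = 8, Σx = 527.9, Σy = 2903.9, Σxy = 222403.266, Σx² = 37712.27, Σy² = 1393242.1838
Sxx = Σx² − (Σx)²/n = 37712.27 − 34834.80125 = 2877.46875
Sxy = Σxy − (Σx)(Σy)/n = 222403.266 − 191621.10125 = 30782.16475
Syy = Σy² − (Σy)²/n = 1393242.1838 − 1054079.40125 = 339162.78255
b = Sxy/Sxx = 30782.16475/2877.46875 = 10.697654
SSE = Syy − b·Sxy = 339162.78255 − 10.697654·30782.16475 = 9865.838249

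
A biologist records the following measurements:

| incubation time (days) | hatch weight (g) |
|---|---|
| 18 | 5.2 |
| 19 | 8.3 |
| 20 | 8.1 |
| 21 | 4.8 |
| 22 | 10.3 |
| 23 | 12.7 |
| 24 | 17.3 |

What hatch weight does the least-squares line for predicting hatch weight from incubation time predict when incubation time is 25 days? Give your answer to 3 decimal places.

16.286

n = 7, Σx = 147, Σy = 66.7, Σxy = 1448, Σx² = 3115
Sxx = Σx² − (Σx)²/n = 3115 − 3087 = 28
Sxy = Σxy − (Σx)(Σy)/n = 1448 − 1400.7 = 47.3
b = Sxy/Sxx = 47.3/28 = 1.689286
a = ȳ − b·x̄ = 9.528571 − 1.689286·21 = -25.946429
ŷ(25) = a + b·25 = -25.946429 + 1.689286·25 = 16.285714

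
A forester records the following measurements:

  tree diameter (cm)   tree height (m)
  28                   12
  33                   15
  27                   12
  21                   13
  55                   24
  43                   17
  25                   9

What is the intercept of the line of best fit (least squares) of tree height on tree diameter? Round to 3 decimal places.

2.003

n = 7, Σx = 232, Σy = 102, Σxy = 3704, Σx² = 8542
Sxx = Σx² − (Σx)²/n = 8542 − 7689.142857 = 852.857143
Sxy = Σxy − (Σx)(Σy)/n = 3704 − 3380.571429 = 323.428571
b = Sxy/Sxx = 323.428571/852.857143 = 0.379229
a = ȳ − b·x̄ = 14.571429 − 0.379229·33.142857 = 2.002680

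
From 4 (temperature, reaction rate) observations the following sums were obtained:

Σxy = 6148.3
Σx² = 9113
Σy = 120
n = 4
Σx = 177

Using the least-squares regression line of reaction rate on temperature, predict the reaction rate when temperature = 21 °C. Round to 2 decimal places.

Sxx = Σx² − (Σx)²/n = 9113 − 7832.25 = 1280.75
Sxy = Σxy − (Σx)(Σy)/n = 6148.3 − 5310 = 838.3
b = Sxy/Sxx = 838.3/1280.75 = 0.654538
a = ȳ − b·x̄ = 30 − 0.654538·44.25 = 1.036678
ŷ(21) = a + b·21 = 1.036678 + 0.654538·21 = 14.781983

14.78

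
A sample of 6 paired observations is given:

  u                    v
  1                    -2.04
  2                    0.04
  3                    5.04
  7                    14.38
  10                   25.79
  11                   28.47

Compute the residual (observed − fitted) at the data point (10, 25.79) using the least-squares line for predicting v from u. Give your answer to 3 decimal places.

0.620

n = 6, Σx = 34, Σy = 71.68, Σxy = 684.89, Σx² = 284
Sxx = Σx² − (Σx)²/n = 284 − 192.666667 = 91.333333
Sxy = Σxy − (Σx)(Σy)/n = 684.89 − 406.186667 = 278.703333
b = Sxy/Sxx = 278.703333/91.333333 = 3.051496
a = ȳ − b·x̄ = 11.946667 − 3.051496·5.666667 = -5.345146
ŷ(10) = -5.345146 + 3.051496·10 = 25.169818
residual = y − ŷ = 25.79 − 25.169818 = 0.620182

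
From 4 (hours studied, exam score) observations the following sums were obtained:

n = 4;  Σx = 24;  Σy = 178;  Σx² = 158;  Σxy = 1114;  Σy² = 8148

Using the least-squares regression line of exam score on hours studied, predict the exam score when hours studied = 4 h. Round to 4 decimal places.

37.9286

Sxx = Σx² − (Σx)²/n = 158 − 144 = 14
Sxy = Σxy − (Σx)(Σy)/n = 1114 − 1068 = 46
b = Sxy/Sxx = 46/14 = 3.285714
a = ȳ − b·x̄ = 44.5 − 3.285714·6 = 24.785714
ŷ(4) = a + b·4 = 24.785714 + 3.285714·4 = 37.928571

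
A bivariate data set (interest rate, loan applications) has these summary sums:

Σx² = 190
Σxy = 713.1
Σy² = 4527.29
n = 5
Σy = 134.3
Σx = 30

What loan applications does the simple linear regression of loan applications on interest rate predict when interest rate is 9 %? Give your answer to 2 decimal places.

-0.95

Sxx = Σx² − (Σx)²/n = 190 − 180 = 10
Sxy = Σxy − (Σx)(Σy)/n = 713.1 − 805.8 = -92.7
b = Sxy/Sxx = -92.7/10 = -9.27
a = ȳ − b·x̄ = 26.86 − (-9.27)·6 = 82.48
ŷ(9) = a + b·9 = 82.48 + (-9.27)·9 = -0.95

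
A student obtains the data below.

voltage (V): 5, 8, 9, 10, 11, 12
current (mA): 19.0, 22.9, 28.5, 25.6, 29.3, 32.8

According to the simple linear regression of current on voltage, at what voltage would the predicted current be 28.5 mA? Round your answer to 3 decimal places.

n = 6, Σx = 55, Σy = 158.1, Σxy = 1506.6, Σx² = 535
Sxx = Σx² − (Σx)²/n = 535 − 504.166667 = 30.833333
Sxy = Σxy − (Σx)(Σy)/n = 1506.6 − 1449.25 = 57.35
b = Sxy/Sxx = 57.35/30.833333 = 1.86
a = ȳ − b·x̄ = 26.35 − 1.86·9.166667 = 9.3
Set a + b·x = 28.5: x = (28.5 − 9.3) / 1.86 = 10.322581

10.323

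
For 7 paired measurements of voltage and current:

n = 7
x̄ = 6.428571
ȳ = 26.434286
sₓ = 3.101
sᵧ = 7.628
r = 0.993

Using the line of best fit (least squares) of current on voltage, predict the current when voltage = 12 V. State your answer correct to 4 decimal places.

40.0432

b = r · sᵧ/sₓ = 0.993 · 7.628/3.101 = 2.442633
a = ȳ − b·x̄ = 26.434286 − 2.442633·6.428571 = 10.731648
ŷ(12) = a + b·12 = 10.731648 + 2.442633·12 = 40.043241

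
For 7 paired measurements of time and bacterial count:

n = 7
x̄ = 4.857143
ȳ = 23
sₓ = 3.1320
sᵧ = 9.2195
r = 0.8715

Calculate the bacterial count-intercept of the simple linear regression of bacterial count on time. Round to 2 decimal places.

b = r · sᵧ/sₓ = 0.8715 · 9.2195/3.132 = 2.565388
a = ȳ − b·x̄ = 23 − 2.565388·4.857143 = 10.539545

10.54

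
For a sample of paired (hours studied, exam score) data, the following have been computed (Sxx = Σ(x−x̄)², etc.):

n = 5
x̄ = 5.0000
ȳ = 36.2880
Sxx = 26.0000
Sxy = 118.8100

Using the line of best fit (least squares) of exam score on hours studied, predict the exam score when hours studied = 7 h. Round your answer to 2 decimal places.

b = Sxy/Sxx = 118.81/26 = 4.569615
a = ȳ − b·x̄ = 36.288 − 4.569615·5 = 13.439923
ŷ(7) = a + b·7 = 13.439923 + 4.569615·7 = 45.427231

45.43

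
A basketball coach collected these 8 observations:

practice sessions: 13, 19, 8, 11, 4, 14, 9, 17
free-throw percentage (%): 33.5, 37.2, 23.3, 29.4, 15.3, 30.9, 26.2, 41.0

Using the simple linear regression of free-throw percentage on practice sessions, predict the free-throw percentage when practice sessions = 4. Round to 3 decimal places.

n = 8, Σx = 95, Σy = 236.8, Σxy = 3078.7, Σx² = 1297
Sxx = Σx² − (Σx)²/n = 1297 − 1128.125 = 168.875
Sxy = Σxy − (Σx)(Σy)/n = 3078.7 − 2812 = 266.7
b = Sxy/Sxx = 266.7/168.875 = 1.579275
a = ȳ − b·x̄ = 29.6 − 1.579275·11.875 = 10.846114
ŷ(4) = a + b·4 = 10.846114 + 1.579275·4 = 17.163212

17.163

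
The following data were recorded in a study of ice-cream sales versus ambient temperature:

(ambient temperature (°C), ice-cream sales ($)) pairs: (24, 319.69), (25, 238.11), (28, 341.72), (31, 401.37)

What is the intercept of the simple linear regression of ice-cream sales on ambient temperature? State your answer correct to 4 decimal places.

-135.4965

n = 4, Σx = 108, Σy = 1300.89, Σxy = 35635.94, Σx² = 2946
Sxx = Σx² − (Σx)²/n = 2946 − 2916 = 30
Sxy = Σxy − (Σx)(Σy)/n = 35635.94 − 35124.03 = 511.91
b = Sxy/Sxx = 511.91/30 = 17.063667
a = ȳ − b·x̄ = 325.2225 − 17.063667·27 = -135.4965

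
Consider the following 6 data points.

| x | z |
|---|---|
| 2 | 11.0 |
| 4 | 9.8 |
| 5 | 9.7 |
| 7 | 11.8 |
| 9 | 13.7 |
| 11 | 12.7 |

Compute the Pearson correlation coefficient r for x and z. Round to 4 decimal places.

n = 6, Σx = 38, Σy = 68.7, Σxy = 455.3, Σx² = 296, Σy² = 799.35
Sxx = Σx² − (Σx)²/n = 296 − 240.666667 = 55.333333
Sxy = Σxy − (Σx)(Σy)/n = 455.3 − 435.1 = 20.2
Syy = Σy² − (Σy)²/n = 799.35 − 786.615 = 12.735
r = Sxy/√(Sxx·Syy) = 20.2/√(704.67) = 20.2/26.545621 = 0.760954

0.7610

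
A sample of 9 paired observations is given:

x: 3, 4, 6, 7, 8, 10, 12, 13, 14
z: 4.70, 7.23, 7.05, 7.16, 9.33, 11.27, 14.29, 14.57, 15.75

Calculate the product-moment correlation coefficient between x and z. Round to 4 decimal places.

n = 9, Σx = 77, Σy = 91.35, Σxy = 904.17, Σx² = 783, Σy² = 1053.9443
Sxx = Σx² − (Σx)²/n = 783 − 658.777778 = 124.222222
Sxy = Σxy − (Σx)(Σy)/n = 904.17 − 781.55 = 122.62
Syy = Σy² − (Σy)²/n = 1053.9443 − 927.2025 = 126.7418
r = Sxy/√(Sxx·Syy) = 122.62/√(15744.148044) = 122.62/125.475687 = 0.977241

0.9772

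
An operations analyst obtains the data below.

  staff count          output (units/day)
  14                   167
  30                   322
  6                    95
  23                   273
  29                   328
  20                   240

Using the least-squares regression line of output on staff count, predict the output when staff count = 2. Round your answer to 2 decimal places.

n = 6, Σx = 122, Σy = 1425, Σxy = 33159, Σx² = 2902
Sxx = Σx² − (Σx)²/n = 2902 − 2480.666667 = 421.333333
Sxy = Σxy − (Σx)(Σy)/n = 33159 − 28975 = 4184
b = Sxy/Sxx = 4184/421.333333 = 9.930380
a = ȳ − b·x̄ = 237.5 − 9.930380·20.333333 = 35.582278
ŷ(2) = a + b·2 = 35.582278 + 9.930380·2 = 55.443038

55.44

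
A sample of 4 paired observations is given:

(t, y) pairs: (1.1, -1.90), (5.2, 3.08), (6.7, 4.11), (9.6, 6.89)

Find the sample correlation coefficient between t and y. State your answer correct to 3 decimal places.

n = 4, Σx = 22.6, Σy = 12.18, Σxy = 107.607, Σx² = 165.3, Σy² = 77.4606
Sxx = Σx² − (Σx)²/n = 165.3 − 127.69 = 37.61
Sxy = Σxy − (Σx)(Σy)/n = 107.607 − 68.817 = 38.79
Syy = Σy² − (Σy)²/n = 77.4606 − 37.0881 = 40.3725
r = Sxy/√(Sxx·Syy) = 38.79/√(1518.409725) = 38.79/38.966777 = 0.995463

0.995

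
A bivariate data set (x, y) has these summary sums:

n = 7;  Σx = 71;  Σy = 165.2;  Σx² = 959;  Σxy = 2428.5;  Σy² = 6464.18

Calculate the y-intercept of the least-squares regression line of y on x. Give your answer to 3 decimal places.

Sxx = Σx² − (Σx)²/n = 959 − 720.142857 = 238.857143
Sxy = Σxy − (Σx)(Σy)/n = 2428.5 − 1675.6 = 752.9
b = Sxy/Sxx = 752.9/238.857143 = 3.152093
a = ȳ − b·x̄ = 23.6 − 3.152093·10.142857 = -8.371232

-8.371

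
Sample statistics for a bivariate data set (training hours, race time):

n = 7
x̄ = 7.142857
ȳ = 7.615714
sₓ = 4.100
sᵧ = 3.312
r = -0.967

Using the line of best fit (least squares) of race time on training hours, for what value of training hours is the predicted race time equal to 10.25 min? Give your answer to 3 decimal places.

b = r · sᵧ/sₓ = -0.967 · 3.312/4.1 = -0.781147
a = ȳ − b·x̄ = 7.615714 − (-0.781147)·7.142857 = 13.195338
Set a + b·x = 10.25: x = (10.25 − 13.195338) / (-0.781147) = 3.770528

3.771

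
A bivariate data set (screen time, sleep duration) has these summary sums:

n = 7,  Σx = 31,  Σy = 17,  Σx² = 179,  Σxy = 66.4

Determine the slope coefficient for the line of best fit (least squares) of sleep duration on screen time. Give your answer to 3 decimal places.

-0.213

Sxx = Σx² − (Σx)²/n = 179 − 137.285714 = 41.714286
Sxy = Σxy − (Σx)(Σy)/n = 66.4 − 75.285714 = -8.885714
b = Sxy/Sxx = -8.885714/41.714286 = -0.213014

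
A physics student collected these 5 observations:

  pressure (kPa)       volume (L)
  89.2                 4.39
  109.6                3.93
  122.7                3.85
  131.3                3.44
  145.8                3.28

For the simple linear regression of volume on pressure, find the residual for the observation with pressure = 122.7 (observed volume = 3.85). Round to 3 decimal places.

n = 5, Σx = 598.6, Σy = 18.89, Σxy = 2224.607, Σx² = 73521.42
Sxx = Σx² − (Σx)²/n = 73521.42 − 71664.392 = 1857.028
Sxy = Σxy − (Σx)(Σy)/n = 2224.607 − 2261.5108 = -36.9038
b = Sxy/Sxx = -36.9038/1857.028 = -0.019873
a = ȳ − b·x̄ = 3.778 − (-0.019873)·119.72 = 6.157136
ŷ(122.7) = 6.157136 + (-0.019873)·122.7 = 3.718780
residual = y − ŷ = 3.85 − 3.718780 = 0.131220

0.131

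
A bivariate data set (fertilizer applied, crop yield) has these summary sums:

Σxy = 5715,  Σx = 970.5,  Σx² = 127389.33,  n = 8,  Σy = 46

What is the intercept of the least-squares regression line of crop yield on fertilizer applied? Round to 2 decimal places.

4.06

Sxx = Σx² − (Σx)²/n = 127389.33 − 117733.78125 = 9655.54875
Sxy = Σxy − (Σx)(Σy)/n = 5715 − 5580.375 = 134.625
b = Sxy/Sxx = 134.625/9655.54875 = 0.013943
a = ȳ − b·x̄ = 5.75 − 0.013943·121.3125 = 4.058569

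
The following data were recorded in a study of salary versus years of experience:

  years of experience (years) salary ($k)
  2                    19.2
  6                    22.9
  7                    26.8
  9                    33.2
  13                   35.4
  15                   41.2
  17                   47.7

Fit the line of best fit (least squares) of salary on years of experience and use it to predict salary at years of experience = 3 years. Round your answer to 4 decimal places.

n = 7, Σx = 69, Σy = 226.4, Σxy = 2551.3, Σx² = 853
Sxx = Σx² − (Σx)²/n = 853 − 680.142857 = 172.857143
Sxy = Σxy − (Σx)(Σy)/n = 2551.3 − 2231.657143 = 319.642857
b = Sxy/Sxx = 319.642857/172.857143 = 1.849174
a = ȳ − b·x̄ = 32.342857 − 1.849174·9.857143 = 14.115289
ŷ(3) = a + b·3 = 14.115289 + 1.849174·3 = 19.662810

19.6628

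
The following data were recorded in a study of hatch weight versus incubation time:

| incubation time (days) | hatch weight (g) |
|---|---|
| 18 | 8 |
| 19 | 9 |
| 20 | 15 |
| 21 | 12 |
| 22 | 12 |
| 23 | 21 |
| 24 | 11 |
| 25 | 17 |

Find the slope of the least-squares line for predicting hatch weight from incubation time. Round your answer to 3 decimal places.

1.083

n = 8, Σx = 172, Σy = 105, Σxy = 2303, Σx² = 3740
Sxx = Σx² − (Σx)²/n = 3740 − 3698 = 42
Sxy = Σxy − (Σx)(Σy)/n = 2303 − 2257.5 = 45.5
b = Sxy/Sxx = 45.5/42 = 1.083333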